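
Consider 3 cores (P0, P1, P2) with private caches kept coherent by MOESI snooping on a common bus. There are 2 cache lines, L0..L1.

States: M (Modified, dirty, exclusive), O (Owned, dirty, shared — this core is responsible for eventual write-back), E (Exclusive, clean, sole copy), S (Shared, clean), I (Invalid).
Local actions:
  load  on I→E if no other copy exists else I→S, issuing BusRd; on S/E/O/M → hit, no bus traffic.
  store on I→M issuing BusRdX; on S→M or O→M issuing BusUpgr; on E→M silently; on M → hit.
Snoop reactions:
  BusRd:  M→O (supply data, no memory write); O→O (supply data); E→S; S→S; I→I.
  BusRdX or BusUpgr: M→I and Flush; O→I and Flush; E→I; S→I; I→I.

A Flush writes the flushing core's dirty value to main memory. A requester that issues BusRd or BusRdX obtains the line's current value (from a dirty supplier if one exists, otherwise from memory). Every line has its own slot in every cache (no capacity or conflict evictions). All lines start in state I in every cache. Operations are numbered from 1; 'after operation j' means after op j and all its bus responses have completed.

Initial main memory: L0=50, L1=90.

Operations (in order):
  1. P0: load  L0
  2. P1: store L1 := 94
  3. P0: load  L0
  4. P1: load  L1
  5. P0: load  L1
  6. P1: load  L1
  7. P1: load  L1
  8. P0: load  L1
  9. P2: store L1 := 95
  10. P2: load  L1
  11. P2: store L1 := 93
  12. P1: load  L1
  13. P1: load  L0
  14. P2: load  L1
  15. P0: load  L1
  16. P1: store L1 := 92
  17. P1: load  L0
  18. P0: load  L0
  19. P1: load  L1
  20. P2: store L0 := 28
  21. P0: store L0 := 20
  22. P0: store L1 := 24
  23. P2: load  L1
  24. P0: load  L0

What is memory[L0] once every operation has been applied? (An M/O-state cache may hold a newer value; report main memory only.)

1. P0: load  L0  bus=[BusRd]  L0: P0=E P1=I P2=I  mem[L0]=50
2. P1: store L1 := 94  bus=[BusRdX]  L1: P0=I P1=M P2=I  mem[L1]=90
3. P0: load  L0  bus=[-]  L0: P0=E P1=I P2=I  mem[L0]=50
4. P1: load  L1  bus=[-]  L1: P0=I P1=M P2=I  mem[L1]=90
5. P0: load  L1  bus=[BusRd]  L1: P0=S P1=O P2=I  mem[L1]=90
6. P1: load  L1  bus=[-]  L1: P0=S P1=O P2=I  mem[L1]=90
7. P1: load  L1  bus=[-]  L1: P0=S P1=O P2=I  mem[L1]=90
8. P0: load  L1  bus=[-]  L1: P0=S P1=O P2=I  mem[L1]=90
9. P2: store L1 := 95  bus=[BusRdX,Flush]  L1: P0=I P1=I P2=M  mem[L1]=94
10. P2: load  L1  bus=[-]  L1: P0=I P1=I P2=M  mem[L1]=94
11. P2: store L1 := 93  bus=[-]  L1: P0=I P1=I P2=M  mem[L1]=94
12. P1: load  L1  bus=[BusRd]  L1: P0=I P1=S P2=O  mem[L1]=94
13. P1: load  L0  bus=[BusRd]  L0: P0=S P1=S P2=I  mem[L0]=50
14. P2: load  L1  bus=[-]  L1: P0=I P1=S P2=O  mem[L1]=94
15. P0: load  L1  bus=[BusRd]  L1: P0=S P1=S P2=O  mem[L1]=94
16. P1: store L1 := 92  bus=[BusUpgr,Flush]  L1: P0=I P1=M P2=I  mem[L1]=93
17. P1: load  L0  bus=[-]  L0: P0=S P1=S P2=I  mem[L0]=50
18. P0: load  L0  bus=[-]  L0: P0=S P1=S P2=I  mem[L0]=50
19. P1: load  L1  bus=[-]  L1: P0=I P1=M P2=I  mem[L1]=93
20. P2: store L0 := 28  bus=[BusRdX]  L0: P0=I P1=I P2=M  mem[L0]=50
21. P0: store L0 := 20  bus=[BusRdX,Flush]  L0: P0=M P1=I P2=I  mem[L0]=28
22. P0: store L1 := 24  bus=[BusRdX,Flush]  L1: P0=M P1=I P2=I  mem[L1]=92
23. P2: load  L1  bus=[BusRd]  L1: P0=O P1=I P2=S  mem[L1]=92
24. P0: load  L0  bus=[-]  L0: P0=M P1=I P2=I  mem[L0]=28

memory[L0] = 28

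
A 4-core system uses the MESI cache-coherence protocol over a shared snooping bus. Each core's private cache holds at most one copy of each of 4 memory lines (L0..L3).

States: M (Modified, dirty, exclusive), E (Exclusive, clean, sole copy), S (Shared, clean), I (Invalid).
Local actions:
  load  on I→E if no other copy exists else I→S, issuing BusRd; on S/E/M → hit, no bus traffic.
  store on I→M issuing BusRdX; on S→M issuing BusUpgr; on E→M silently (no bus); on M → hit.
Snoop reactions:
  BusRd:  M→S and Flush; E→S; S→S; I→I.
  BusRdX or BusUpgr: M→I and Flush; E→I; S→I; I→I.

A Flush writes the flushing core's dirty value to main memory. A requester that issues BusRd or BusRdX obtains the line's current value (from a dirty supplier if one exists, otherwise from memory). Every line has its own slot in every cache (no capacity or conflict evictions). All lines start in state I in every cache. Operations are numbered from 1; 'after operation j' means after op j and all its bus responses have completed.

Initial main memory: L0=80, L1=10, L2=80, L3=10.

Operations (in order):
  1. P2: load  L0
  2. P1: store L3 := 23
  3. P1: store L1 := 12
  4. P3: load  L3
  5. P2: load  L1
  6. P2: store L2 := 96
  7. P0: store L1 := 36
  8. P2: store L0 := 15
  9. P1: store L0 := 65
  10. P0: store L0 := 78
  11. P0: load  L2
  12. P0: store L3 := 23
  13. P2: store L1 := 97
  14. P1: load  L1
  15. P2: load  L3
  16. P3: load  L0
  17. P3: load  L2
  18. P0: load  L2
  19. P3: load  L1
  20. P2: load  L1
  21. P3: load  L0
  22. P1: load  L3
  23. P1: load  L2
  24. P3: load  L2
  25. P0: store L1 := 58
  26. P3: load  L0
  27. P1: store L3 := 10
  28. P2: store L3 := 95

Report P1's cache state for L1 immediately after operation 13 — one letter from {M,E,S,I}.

state = I

[1] P2: load  L0 | P0:I, P1:I, P2:E(80), P3:I | bus: BusRd
[2] P1: store L3 := 23 | P0:I, P1:M(23), P2:I, P3:I | bus: BusRdX
[3] P1: store L1 := 12 | P0:I, P1:M(12), P2:I, P3:I | bus: BusRdX
[4] P3: load  L3 | P0:I, P1:S(23), P2:I, P3:S(23) | bus: BusRd,Flush
[5] P2: load  L1 | P0:I, P1:S(12), P2:S(12), P3:I | bus: BusRd,Flush
[6] P2: store L2 := 96 | P0:I, P1:I, P2:M(96), P3:I | bus: BusRdX
[7] P0: store L1 := 36 | P0:M(36), P1:I, P2:I, P3:I | bus: BusRdX
[8] P2: store L0 := 15 | P0:I, P1:I, P2:M(15), P3:I | bus: none
[9] P1: store L0 := 65 | P0:I, P1:M(65), P2:I, P3:I | bus: BusRdX,Flush
[10] P0: store L0 := 78 | P0:M(78), P1:I, P2:I, P3:I | bus: BusRdX,Flush
[11] P0: load  L2 | P0:S(96), P1:I, P2:S(96), P3:I | bus: BusRd,Flush
[12] P0: store L3 := 23 | P0:M(23), P1:I, P2:I, P3:I | bus: BusRdX
[13] P2: store L1 := 97 | P0:I, P1:I, P2:M(97), P3:I | bus: BusRdX,Flush
[14] P1: load  L1 | P0:I, P1:S(97), P2:S(97), P3:I | bus: BusRd,Flush
[15] P2: load  L3 | P0:S(23), P1:I, P2:S(23), P3:I | bus: BusRd,Flush
[16] P3: load  L0 | P0:S(78), P1:I, P2:I, P3:S(78) | bus: BusRd,Flush
[17] P3: load  L2 | P0:S(96), P1:I, P2:S(96), P3:S(96) | bus: BusRd
[18] P0: load  L2 | P0:S(96), P1:I, P2:S(96), P3:S(96) | bus: none
[19] P3: load  L1 | P0:I, P1:S(97), P2:S(97), P3:S(97) | bus: BusRd
[20] P2: load  L1 | P0:I, P1:S(97), P2:S(97), P3:S(97) | bus: none
[21] P3: load  L0 | P0:S(78), P1:I, P2:I, P3:S(78) | bus: none
[22] P1: load  L3 | P0:S(23), P1:S(23), P2:S(23), P3:I | bus: BusRd
[23] P1: load  L2 | P0:S(96), P1:S(96), P2:S(96), P3:S(96) | bus: BusRd
[24] P3: load  L2 | P0:S(96), P1:S(96), P2:S(96), P3:S(96) | bus: none
[25] P0: store L1 := 58 | P0:M(58), P1:I, P2:I, P3:I | bus: BusRdX
[26] P3: load  L0 | P0:S(78), P1:I, P2:I, P3:S(78) | bus: none
[27] P1: store L3 := 10 | P0:I, P1:M(10), P2:I, P3:I | bus: BusUpgr
[28] P2: store L3 := 95 | P0:I, P1:I, P2:M(95), P3:I | bus: BusRdX,Flush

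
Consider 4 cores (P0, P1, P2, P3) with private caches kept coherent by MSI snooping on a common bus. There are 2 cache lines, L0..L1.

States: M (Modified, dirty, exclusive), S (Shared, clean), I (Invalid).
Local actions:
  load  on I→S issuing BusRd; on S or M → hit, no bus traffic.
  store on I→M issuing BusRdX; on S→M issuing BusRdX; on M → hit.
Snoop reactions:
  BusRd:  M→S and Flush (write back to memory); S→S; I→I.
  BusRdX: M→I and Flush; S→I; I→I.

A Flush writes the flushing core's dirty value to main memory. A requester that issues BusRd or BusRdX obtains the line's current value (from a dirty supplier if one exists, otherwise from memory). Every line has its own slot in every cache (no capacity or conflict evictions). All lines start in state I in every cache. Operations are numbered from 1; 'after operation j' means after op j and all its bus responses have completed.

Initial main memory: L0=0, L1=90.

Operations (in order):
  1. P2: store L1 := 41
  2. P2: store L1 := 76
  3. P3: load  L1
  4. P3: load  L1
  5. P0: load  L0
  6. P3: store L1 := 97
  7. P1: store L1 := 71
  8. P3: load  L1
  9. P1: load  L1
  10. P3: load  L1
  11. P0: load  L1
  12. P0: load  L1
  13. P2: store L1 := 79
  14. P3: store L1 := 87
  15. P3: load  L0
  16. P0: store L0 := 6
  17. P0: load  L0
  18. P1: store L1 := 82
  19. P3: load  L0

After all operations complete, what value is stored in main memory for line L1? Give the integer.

step 1: P2: store L1 := 41  ⟶  IIMI  (L1)  txn=BusRdX  M[L1]=90
step 2: P2: store L1 := 76  ⟶  IIMI  (L1)  txn=∅  M[L1]=90
step 3: P3: load  L1  ⟶  IISS  (L1)  txn=BusRd+Flush  M[L1]=76
step 4: P3: load  L1  ⟶  IISS  (L1)  txn=∅  M[L1]=76
step 5: P0: load  L0  ⟶  SIII  (L0)  txn=BusRd  M[L0]=0
step 6: P3: store L1 := 97  ⟶  IIIM  (L1)  txn=BusRdX  M[L1]=76
step 7: P1: store L1 := 71  ⟶  IMII  (L1)  txn=BusRdX+Flush  M[L1]=97
step 8: P3: load  L1  ⟶  ISIS  (L1)  txn=BusRd+Flush  M[L1]=71
step 9: P1: load  L1  ⟶  ISIS  (L1)  txn=∅  M[L1]=71
step 10: P3: load  L1  ⟶  ISIS  (L1)  txn=∅  M[L1]=71
step 11: P0: load  L1  ⟶  SSIS  (L1)  txn=BusRd  M[L1]=71
step 12: P0: load  L1  ⟶  SSIS  (L1)  txn=∅  M[L1]=71
step 13: P2: store L1 := 79  ⟶  IIMI  (L1)  txn=BusRdX  M[L1]=71
step 14: P3: store L1 := 87  ⟶  IIIM  (L1)  txn=BusRdX+Flush  M[L1]=79
step 15: P3: load  L0  ⟶  SIIS  (L0)  txn=BusRd  M[L0]=0
step 16: P0: store L0 := 6  ⟶  MIII  (L0)  txn=BusRdX  M[L0]=0
step 17: P0: load  L0  ⟶  MIII  (L0)  txn=∅  M[L0]=0
step 18: P1: store L1 := 82  ⟶  IMII  (L1)  txn=BusRdX+Flush  M[L1]=87
step 19: P3: load  L0  ⟶  SIIS  (L0)  txn=BusRd+Flush  M[L0]=6

memory[L1] = 87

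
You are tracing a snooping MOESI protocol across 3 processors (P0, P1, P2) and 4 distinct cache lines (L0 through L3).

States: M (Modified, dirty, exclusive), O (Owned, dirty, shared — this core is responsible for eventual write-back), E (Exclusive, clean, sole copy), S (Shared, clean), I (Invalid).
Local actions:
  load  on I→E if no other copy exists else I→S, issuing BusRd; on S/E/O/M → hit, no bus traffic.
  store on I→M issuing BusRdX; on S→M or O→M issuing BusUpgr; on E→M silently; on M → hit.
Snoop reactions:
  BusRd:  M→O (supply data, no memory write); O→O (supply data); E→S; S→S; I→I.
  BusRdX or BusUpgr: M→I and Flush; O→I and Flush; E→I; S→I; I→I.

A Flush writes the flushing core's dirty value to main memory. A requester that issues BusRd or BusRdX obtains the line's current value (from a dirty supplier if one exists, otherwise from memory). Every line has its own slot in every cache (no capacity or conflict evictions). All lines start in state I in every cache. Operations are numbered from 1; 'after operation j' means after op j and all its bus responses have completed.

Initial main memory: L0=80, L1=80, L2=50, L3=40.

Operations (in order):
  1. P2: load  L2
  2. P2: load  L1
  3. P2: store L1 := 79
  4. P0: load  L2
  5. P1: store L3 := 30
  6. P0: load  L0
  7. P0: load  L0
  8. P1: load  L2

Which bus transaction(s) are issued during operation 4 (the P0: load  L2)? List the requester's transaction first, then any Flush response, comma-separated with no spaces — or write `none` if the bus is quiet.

  op1 P2: load  L2 → I/I/E on L2; bus BusRd; mem=50
  op2 P2: load  L1 → I/I/E on L1; bus BusRd; mem=80
  op3 P2: store L1 := 79 → I/I/M on L1; bus (none); mem=80
  op4 P0: load  L2 → S/I/S on L2; bus BusRd; mem=50
  op5 P1: store L3 := 30 → I/M/I on L3; bus BusRdX; mem=40
  op6 P0: load  L0 → E/I/I on L0; bus BusRd; mem=80
  op7 P0: load  L0 → E/I/I on L0; bus (none); mem=80
  op8 P1: load  L2 → S/S/S on L2; bus BusRd; mem=50

bus = BusRd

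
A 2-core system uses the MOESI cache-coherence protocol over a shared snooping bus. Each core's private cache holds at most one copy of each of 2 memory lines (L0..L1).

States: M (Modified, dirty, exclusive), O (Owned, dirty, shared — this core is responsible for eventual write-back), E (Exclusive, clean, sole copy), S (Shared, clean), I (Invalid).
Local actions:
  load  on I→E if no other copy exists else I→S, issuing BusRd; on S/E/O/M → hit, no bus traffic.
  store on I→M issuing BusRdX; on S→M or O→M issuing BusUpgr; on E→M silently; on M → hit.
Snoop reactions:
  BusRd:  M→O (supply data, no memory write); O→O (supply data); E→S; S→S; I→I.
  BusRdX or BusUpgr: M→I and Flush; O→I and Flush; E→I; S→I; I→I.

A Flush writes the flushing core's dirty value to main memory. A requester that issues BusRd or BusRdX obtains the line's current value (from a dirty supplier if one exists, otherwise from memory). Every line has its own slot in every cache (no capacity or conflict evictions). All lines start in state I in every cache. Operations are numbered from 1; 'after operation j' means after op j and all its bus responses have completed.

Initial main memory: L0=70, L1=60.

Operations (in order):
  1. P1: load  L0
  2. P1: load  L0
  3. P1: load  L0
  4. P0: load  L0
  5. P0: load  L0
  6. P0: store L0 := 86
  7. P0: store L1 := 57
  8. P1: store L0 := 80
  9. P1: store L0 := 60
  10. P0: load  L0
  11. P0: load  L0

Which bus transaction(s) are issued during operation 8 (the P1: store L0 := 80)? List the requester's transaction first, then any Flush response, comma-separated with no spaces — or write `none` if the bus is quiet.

step 1: P1: load  L0  ⟶  IE  (L0)  txn=BusRd  M[L0]=70
step 2: P1: load  L0  ⟶  IE  (L0)  txn=∅  M[L0]=70
step 3: P1: load  L0  ⟶  IE  (L0)  txn=∅  M[L0]=70
step 4: P0: load  L0  ⟶  SS  (L0)  txn=BusRd  M[L0]=70
step 5: P0: load  L0  ⟶  SS  (L0)  txn=∅  M[L0]=70
step 6: P0: store L0 := 86  ⟶  MI  (L0)  txn=BusUpgr  M[L0]=70
step 7: P0: store L1 := 57  ⟶  MI  (L1)  txn=BusRdX  M[L1]=60
step 8: P1: store L0 := 80  ⟶  IM  (L0)  txn=BusRdX+Flush  M[L0]=86
step 9: P1: store L0 := 60  ⟶  IM  (L0)  txn=∅  M[L0]=86
step 10: P0: load  L0  ⟶  SO  (L0)  txn=BusRd  M[L0]=86
step 11: P0: load  L0  ⟶  SO  (L0)  txn=∅  M[L0]=86

bus = BusRdX,Flush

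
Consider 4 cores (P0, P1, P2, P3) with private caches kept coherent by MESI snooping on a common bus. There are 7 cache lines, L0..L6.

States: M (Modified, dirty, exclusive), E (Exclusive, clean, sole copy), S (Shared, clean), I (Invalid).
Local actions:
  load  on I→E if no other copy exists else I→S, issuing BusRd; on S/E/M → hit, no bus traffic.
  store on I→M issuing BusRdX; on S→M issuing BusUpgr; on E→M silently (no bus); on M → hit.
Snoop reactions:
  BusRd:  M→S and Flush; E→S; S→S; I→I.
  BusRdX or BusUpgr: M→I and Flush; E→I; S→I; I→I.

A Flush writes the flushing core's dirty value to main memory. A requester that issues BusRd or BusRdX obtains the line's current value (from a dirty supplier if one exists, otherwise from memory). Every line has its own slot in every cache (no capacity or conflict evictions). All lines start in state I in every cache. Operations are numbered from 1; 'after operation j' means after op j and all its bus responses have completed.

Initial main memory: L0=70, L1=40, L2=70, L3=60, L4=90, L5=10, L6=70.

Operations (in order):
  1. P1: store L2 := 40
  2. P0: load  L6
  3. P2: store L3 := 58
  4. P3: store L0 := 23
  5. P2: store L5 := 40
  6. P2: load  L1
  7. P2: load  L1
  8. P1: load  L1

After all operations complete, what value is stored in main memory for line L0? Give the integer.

memory[L0] = 70

  op1 P1: store L2 := 40 → I/M/I/I on L2; bus BusRdX; mem=70
  op2 P0: load  L6 → E/I/I/I on L6; bus BusRd; mem=70
  op3 P2: store L3 := 58 → I/I/M/I on L3; bus BusRdX; mem=60
  op4 P3: store L0 := 23 → I/I/I/M on L0; bus BusRdX; mem=70
  op5 P2: store L5 := 40 → I/I/M/I on L5; bus BusRdX; mem=10
  op6 P2: load  L1 → I/I/E/I on L1; bus BusRd; mem=40
  op7 P2: load  L1 → I/I/E/I on L1; bus (none); mem=40
  op8 P1: load  L1 → I/S/S/I on L1; bus BusRd; mem=40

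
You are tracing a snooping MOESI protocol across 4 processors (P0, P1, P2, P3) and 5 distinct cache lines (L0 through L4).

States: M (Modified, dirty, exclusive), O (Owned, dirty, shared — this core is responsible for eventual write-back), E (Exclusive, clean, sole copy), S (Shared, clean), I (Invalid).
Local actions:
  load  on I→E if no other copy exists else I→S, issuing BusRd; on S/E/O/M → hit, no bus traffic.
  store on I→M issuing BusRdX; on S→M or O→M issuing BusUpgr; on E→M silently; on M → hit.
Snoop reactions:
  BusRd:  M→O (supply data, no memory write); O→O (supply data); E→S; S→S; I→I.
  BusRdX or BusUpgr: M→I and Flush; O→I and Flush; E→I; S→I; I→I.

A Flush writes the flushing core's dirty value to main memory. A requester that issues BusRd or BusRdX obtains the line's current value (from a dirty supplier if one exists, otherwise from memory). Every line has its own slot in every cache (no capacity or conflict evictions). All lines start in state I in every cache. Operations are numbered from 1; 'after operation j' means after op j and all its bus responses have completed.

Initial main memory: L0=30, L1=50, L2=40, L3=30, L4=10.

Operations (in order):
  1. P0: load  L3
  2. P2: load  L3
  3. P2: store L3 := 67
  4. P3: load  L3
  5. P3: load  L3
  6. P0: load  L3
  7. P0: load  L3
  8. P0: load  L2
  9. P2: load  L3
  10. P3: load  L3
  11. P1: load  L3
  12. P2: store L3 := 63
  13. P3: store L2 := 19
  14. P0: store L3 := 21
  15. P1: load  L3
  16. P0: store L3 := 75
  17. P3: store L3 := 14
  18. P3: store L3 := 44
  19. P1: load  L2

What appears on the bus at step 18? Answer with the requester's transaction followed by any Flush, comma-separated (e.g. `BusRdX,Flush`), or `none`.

[1] P0: load  L3 | P0:E(30), P1:I, P2:I, P3:I | bus: BusRd
[2] P2: load  L3 | P0:S(30), P1:I, P2:S(30), P3:I | bus: BusRd
[3] P2: store L3 := 67 | P0:I, P1:I, P2:M(67), P3:I | bus: BusUpgr
[4] P3: load  L3 | P0:I, P1:I, P2:O(67), P3:S(67) | bus: BusRd
[5] P3: load  L3 | P0:I, P1:I, P2:O(67), P3:S(67) | bus: none
[6] P0: load  L3 | P0:S(67), P1:I, P2:O(67), P3:S(67) | bus: BusRd
[7] P0: load  L3 | P0:S(67), P1:I, P2:O(67), P3:S(67) | bus: none
[8] P0: load  L2 | P0:E(40), P1:I, P2:I, P3:I | bus: BusRd
[9] P2: load  L3 | P0:S(67), P1:I, P2:O(67), P3:S(67) | bus: none
[10] P3: load  L3 | P0:S(67), P1:I, P2:O(67), P3:S(67) | bus: none
[11] P1: load  L3 | P0:S(67), P1:S(67), P2:O(67), P3:S(67) | bus: BusRd
[12] P2: store L3 := 63 | P0:I, P1:I, P2:M(63), P3:I | bus: BusUpgr
[13] P3: store L2 := 19 | P0:I, P1:I, P2:I, P3:M(19) | bus: BusRdX
[14] P0: store L3 := 21 | P0:M(21), P1:I, P2:I, P3:I | bus: BusRdX,Flush
[15] P1: load  L3 | P0:O(21), P1:S(21), P2:I, P3:I | bus: BusRd
[16] P0: store L3 := 75 | P0:M(75), P1:I, P2:I, P3:I | bus: BusUpgr
[17] P3: store L3 := 14 | P0:I, P1:I, P2:I, P3:M(14) | bus: BusRdX,Flush
[18] P3: store L3 := 44 | P0:I, P1:I, P2:I, P3:M(44) | bus: none
[19] P1: load  L2 | P0:I, P1:S(19), P2:I, P3:O(19) | bus: BusRd

bus = none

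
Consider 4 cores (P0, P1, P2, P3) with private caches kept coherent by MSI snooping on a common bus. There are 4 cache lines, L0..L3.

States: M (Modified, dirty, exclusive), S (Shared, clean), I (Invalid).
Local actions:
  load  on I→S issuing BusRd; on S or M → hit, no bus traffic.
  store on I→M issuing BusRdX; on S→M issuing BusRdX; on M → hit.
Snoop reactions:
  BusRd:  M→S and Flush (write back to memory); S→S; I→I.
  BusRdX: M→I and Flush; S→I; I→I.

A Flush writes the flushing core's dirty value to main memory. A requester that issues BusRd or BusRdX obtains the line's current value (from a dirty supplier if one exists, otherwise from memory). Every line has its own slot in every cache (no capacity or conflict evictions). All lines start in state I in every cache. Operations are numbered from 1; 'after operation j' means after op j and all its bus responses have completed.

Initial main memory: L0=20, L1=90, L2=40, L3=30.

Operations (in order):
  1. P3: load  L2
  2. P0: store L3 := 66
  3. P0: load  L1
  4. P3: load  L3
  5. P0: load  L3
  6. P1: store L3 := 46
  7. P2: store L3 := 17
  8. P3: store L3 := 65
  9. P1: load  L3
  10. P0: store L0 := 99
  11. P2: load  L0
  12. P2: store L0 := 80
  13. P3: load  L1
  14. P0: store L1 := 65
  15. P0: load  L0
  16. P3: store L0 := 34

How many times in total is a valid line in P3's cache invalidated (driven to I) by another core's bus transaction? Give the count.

invalidations = 2

1. P3: load  L2  bus=[BusRd]  L2: P0=I P1=I P2=I P3=S  mem[L2]=40
2. P0: store L3 := 66  bus=[BusRdX]  L3: P0=M P1=I P2=I P3=I  mem[L3]=30
3. P0: load  L1  bus=[BusRd]  L1: P0=S P1=I P2=I P3=I  mem[L1]=90
4. P3: load  L3  bus=[BusRd,Flush]  L3: P0=S P1=I P2=I P3=S  mem[L3]=66
5. P0: load  L3  bus=[-]  L3: P0=S P1=I P2=I P3=S  mem[L3]=66
6. P1: store L3 := 46  bus=[BusRdX]  L3: P0=I P1=M P2=I P3=I  mem[L3]=66
7. P2: store L3 := 17  bus=[BusRdX,Flush]  L3: P0=I P1=I P2=M P3=I  mem[L3]=46
8. P3: store L3 := 65  bus=[BusRdX,Flush]  L3: P0=I P1=I P2=I P3=M  mem[L3]=17
9. P1: load  L3  bus=[BusRd,Flush]  L3: P0=I P1=S P2=I P3=S  mem[L3]=65
10. P0: store L0 := 99  bus=[BusRdX]  L0: P0=M P1=I P2=I P3=I  mem[L0]=20
11. P2: load  L0  bus=[BusRd,Flush]  L0: P0=S P1=I P2=S P3=I  mem[L0]=99
12. P2: store L0 := 80  bus=[BusRdX]  L0: P0=I P1=I P2=M P3=I  mem[L0]=99
13. P3: load  L1  bus=[BusRd]  L1: P0=S P1=I P2=I P3=S  mem[L1]=90
14. P0: store L1 := 65  bus=[BusRdX]  L1: P0=M P1=I P2=I P3=I  mem[L1]=90
15. P0: load  L0  bus=[BusRd,Flush]  L0: P0=S P1=I P2=S P3=I  mem[L0]=80
16. P3: store L0 := 34  bus=[BusRdX]  L0: P0=I P1=I P2=I P3=M  mem[L0]=80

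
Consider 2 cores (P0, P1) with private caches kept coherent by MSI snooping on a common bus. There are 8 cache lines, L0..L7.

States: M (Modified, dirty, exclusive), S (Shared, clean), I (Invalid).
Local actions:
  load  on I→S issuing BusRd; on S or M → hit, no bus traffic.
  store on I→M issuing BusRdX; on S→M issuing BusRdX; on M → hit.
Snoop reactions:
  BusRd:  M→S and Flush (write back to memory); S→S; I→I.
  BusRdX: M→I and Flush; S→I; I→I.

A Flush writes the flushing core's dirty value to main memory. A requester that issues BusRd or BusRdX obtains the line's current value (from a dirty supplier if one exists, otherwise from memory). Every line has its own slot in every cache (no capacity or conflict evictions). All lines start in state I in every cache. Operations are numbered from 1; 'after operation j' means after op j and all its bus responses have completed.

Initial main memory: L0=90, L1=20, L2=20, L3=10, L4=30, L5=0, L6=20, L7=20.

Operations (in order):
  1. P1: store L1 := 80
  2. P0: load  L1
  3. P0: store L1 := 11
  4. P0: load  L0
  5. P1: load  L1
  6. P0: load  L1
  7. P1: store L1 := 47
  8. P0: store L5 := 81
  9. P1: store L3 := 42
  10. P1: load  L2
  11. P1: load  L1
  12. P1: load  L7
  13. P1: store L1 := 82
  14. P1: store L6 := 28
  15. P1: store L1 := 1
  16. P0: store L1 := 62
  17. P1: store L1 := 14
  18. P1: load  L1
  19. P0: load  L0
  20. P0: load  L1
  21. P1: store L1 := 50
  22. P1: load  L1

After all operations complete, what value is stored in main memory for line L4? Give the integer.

memory[L4] = 30

[1] P1: store L1 := 80 | P0:I, P1:M(80) | bus: BusRdX
[2] P0: load  L1 | P0:S(80), P1:S(80) | bus: BusRd,Flush
[3] P0: store L1 := 11 | P0:M(11), P1:I | bus: BusRdX
[4] P0: load  L0 | P0:S(90), P1:I | bus: BusRd
[5] P1: load  L1 | P0:S(11), P1:S(11) | bus: BusRd,Flush
[6] P0: load  L1 | P0:S(11), P1:S(11) | bus: none
[7] P1: store L1 := 47 | P0:I, P1:M(47) | bus: BusRdX
[8] P0: store L5 := 81 | P0:M(81), P1:I | bus: BusRdX
[9] P1: store L3 := 42 | P0:I, P1:M(42) | bus: BusRdX
[10] P1: load  L2 | P0:I, P1:S(20) | bus: BusRd
[11] P1: load  L1 | P0:I, P1:M(47) | bus: none
[12] P1: load  L7 | P0:I, P1:S(20) | bus: BusRd
[13] P1: store L1 := 82 | P0:I, P1:M(82) | bus: none
[14] P1: store L6 := 28 | P0:I, P1:M(28) | bus: BusRdX
[15] P1: store L1 := 1 | P0:I, P1:M(1) | bus: none
[16] P0: store L1 := 62 | P0:M(62), P1:I | bus: BusRdX,Flush
[17] P1: store L1 := 14 | P0:I, P1:M(14) | bus: BusRdX,Flush
[18] P1: load  L1 | P0:I, P1:M(14) | bus: none
[19] P0: load  L0 | P0:S(90), P1:I | bus: none
[20] P0: load  L1 | P0:S(14), P1:S(14) | bus: BusRd,Flush
[21] P1: store L1 := 50 | P0:I, P1:M(50) | bus: BusRdX
[22] P1: load  L1 | P0:I, P1:M(50) | bus: none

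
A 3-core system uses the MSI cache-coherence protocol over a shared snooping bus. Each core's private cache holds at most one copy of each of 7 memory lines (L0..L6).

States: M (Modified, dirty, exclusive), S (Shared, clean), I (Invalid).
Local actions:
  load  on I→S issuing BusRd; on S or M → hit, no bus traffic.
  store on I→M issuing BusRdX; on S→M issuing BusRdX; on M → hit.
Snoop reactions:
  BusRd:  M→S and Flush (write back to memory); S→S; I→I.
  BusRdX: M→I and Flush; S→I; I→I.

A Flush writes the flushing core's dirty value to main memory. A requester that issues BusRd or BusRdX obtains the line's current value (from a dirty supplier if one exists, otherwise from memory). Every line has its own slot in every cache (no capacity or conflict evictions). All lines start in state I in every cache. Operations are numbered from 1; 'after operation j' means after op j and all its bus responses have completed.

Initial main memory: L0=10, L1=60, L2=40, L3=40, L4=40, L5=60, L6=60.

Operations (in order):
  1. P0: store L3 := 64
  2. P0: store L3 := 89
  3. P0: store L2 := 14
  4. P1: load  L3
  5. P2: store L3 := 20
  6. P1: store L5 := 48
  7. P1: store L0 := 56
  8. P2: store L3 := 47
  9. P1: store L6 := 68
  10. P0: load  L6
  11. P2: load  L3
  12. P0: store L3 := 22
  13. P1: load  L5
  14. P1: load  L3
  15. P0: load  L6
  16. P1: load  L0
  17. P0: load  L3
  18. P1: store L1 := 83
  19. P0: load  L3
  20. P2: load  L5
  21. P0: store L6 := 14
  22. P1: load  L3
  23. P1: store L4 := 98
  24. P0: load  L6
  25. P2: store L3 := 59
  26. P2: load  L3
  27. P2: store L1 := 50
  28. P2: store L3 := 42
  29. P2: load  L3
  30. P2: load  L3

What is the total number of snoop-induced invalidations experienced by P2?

invalidations = 1

step 1: P0: store L3 := 64  ⟶  MII  (L3)  txn=BusRdX  M[L3]=40
step 2: P0: store L3 := 89  ⟶  MII  (L3)  txn=∅  M[L3]=40
step 3: P0: store L2 := 14  ⟶  MII  (L2)  txn=BusRdX  M[L2]=40
step 4: P1: load  L3  ⟶  SSI  (L3)  txn=BusRd+Flush  M[L3]=89
step 5: P2: store L3 := 20  ⟶  IIM  (L3)  txn=BusRdX  M[L3]=89
step 6: P1: store L5 := 48  ⟶  IMI  (L5)  txn=BusRdX  M[L5]=60
step 7: P1: store L0 := 56  ⟶  IMI  (L0)  txn=BusRdX  M[L0]=10
step 8: P2: store L3 := 47  ⟶  IIM  (L3)  txn=∅  M[L3]=89
step 9: P1: store L6 := 68  ⟶  IMI  (L6)  txn=BusRdX  M[L6]=60
step 10: P0: load  L6  ⟶  SSI  (L6)  txn=BusRd+Flush  M[L6]=68
step 11: P2: load  L3  ⟶  IIM  (L3)  txn=∅  M[L3]=89
step 12: P0: store L3 := 22  ⟶  MII  (L3)  txn=BusRdX+Flush  M[L3]=47
step 13: P1: load  L5  ⟶  IMI  (L5)  txn=∅  M[L5]=60
step 14: P1: load  L3  ⟶  SSI  (L3)  txn=BusRd+Flush  M[L3]=22
step 15: P0: load  L6  ⟶  SSI  (L6)  txn=∅  M[L6]=68
step 16: P1: load  L0  ⟶  IMI  (L0)  txn=∅  M[L0]=10
step 17: P0: load  L3  ⟶  SSI  (L3)  txn=∅  M[L3]=22
step 18: P1: store L1 := 83  ⟶  IMI  (L1)  txn=BusRdX  M[L1]=60
step 19: P0: load  L3  ⟶  SSI  (L3)  txn=∅  M[L3]=22
step 20: P2: load  L5  ⟶  ISS  (L5)  txn=BusRd+Flush  M[L5]=48
step 21: P0: store L6 := 14  ⟶  MII  (L6)  txn=BusRdX  M[L6]=68
step 22: P1: load  L3  ⟶  SSI  (L3)  txn=∅  M[L3]=22
step 23: P1: store L4 := 98  ⟶  IMI  (L4)  txn=BusRdX  M[L4]=40
step 24: P0: load  L6  ⟶  MII  (L6)  txn=∅  M[L6]=68
step 25: P2: store L3 := 59  ⟶  IIM  (L3)  txn=BusRdX  M[L3]=22
step 26: P2: load  L3  ⟶  IIM  (L3)  txn=∅  M[L3]=22
step 27: P2: store L1 := 50  ⟶  IIM  (L1)  txn=BusRdX+Flush  M[L1]=83
step 28: P2: store L3 := 42  ⟶  IIM  (L3)  txn=∅  M[L3]=22
step 29: P2: load  L3  ⟶  IIM  (L3)  txn=∅  M[L3]=22
step 30: P2: load  L3  ⟶  IIM  (L3)  txn=∅  M[L3]=22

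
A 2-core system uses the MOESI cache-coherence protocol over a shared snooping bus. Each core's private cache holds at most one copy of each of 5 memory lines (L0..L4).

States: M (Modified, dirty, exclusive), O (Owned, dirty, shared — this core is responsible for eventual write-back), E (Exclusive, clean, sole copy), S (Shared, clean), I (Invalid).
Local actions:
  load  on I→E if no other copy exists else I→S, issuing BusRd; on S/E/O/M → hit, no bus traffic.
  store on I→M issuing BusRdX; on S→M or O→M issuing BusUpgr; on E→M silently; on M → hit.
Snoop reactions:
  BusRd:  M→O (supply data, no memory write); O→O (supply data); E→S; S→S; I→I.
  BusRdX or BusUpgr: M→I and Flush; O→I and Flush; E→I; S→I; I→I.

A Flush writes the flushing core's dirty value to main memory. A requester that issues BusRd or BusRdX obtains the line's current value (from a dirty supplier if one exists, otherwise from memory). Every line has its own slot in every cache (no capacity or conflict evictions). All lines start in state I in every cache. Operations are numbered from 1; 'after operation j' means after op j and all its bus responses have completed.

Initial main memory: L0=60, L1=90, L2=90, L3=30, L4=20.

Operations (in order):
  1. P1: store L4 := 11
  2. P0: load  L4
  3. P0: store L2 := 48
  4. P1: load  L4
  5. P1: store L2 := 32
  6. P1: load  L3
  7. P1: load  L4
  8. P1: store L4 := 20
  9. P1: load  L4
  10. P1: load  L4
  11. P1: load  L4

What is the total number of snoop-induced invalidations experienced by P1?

1. P1: store L4 := 11  bus=[BusRdX]  L4: P0=I P1=M  mem[L4]=20
2. P0: load  L4  bus=[BusRd]  L4: P0=S P1=O  mem[L4]=20
3. P0: store L2 := 48  bus=[BusRdX]  L2: P0=M P1=I  mem[L2]=90
4. P1: load  L4  bus=[-]  L4: P0=S P1=O  mem[L4]=20
5. P1: store L2 := 32  bus=[BusRdX,Flush]  L2: P0=I P1=M  mem[L2]=48
6. P1: load  L3  bus=[BusRd]  L3: P0=I P1=E  mem[L3]=30
7. P1: load  L4  bus=[-]  L4: P0=S P1=O  mem[L4]=20
8. P1: store L4 := 20  bus=[BusUpgr]  L4: P0=I P1=M  mem[L4]=20
9. P1: load  L4  bus=[-]  L4: P0=I P1=M  mem[L4]=20
10. P1: load  L4  bus=[-]  L4: P0=I P1=M  mem[L4]=20
11. P1: load  L4  bus=[-]  L4: P0=I P1=M  mem[L4]=20

invalidations = 0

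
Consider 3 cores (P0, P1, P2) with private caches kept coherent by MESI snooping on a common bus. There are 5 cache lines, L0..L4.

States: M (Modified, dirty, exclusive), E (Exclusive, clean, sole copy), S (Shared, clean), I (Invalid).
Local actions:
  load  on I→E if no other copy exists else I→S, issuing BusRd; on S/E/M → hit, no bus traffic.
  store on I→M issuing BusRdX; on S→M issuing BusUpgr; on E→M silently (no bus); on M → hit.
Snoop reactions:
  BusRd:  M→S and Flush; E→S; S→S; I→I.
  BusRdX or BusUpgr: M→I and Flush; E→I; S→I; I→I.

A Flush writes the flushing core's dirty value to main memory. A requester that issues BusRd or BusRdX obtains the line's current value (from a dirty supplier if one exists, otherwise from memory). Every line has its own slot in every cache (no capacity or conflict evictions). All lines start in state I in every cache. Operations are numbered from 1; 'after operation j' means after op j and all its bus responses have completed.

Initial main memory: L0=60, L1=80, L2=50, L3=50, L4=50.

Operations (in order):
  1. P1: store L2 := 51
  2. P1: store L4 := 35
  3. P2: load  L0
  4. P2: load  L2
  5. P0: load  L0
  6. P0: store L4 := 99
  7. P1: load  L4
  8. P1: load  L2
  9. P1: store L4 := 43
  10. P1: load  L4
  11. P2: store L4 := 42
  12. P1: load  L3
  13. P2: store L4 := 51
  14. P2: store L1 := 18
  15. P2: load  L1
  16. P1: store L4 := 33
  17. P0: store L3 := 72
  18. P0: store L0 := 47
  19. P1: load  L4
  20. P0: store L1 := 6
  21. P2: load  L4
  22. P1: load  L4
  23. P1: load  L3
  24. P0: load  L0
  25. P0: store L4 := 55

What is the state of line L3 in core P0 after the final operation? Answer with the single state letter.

1. P1: store L2 := 51  bus=[BusRdX]  L2: P0=I P1=M P2=I  mem[L2]=50
2. P1: store L4 := 35  bus=[BusRdX]  L4: P0=I P1=M P2=I  mem[L4]=50
3. P2: load  L0  bus=[BusRd]  L0: P0=I P1=I P2=E  mem[L0]=60
4. P2: load  L2  bus=[BusRd,Flush]  L2: P0=I P1=S P2=S  mem[L2]=51
5. P0: load  L0  bus=[BusRd]  L0: P0=S P1=I P2=S  mem[L0]=60
6. P0: store L4 := 99  bus=[BusRdX,Flush]  L4: P0=M P1=I P2=I  mem[L4]=35
7. P1: load  L4  bus=[BusRd,Flush]  L4: P0=S P1=S P2=I  mem[L4]=99
8. P1: load  L2  bus=[-]  L2: P0=I P1=S P2=S  mem[L2]=51
9. P1: store L4 := 43  bus=[BusUpgr]  L4: P0=I P1=M P2=I  mem[L4]=99
10. P1: load  L4  bus=[-]  L4: P0=I P1=M P2=I  mem[L4]=99
11. P2: store L4 := 42  bus=[BusRdX,Flush]  L4: P0=I P1=I P2=M  mem[L4]=43
12. P1: load  L3  bus=[BusRd]  L3: P0=I P1=E P2=I  mem[L3]=50
13. P2: store L4 := 51  bus=[-]  L4: P0=I P1=I P2=M  mem[L4]=43
14. P2: store L1 := 18  bus=[BusRdX]  L1: P0=I P1=I P2=M  mem[L1]=80
15. P2: load  L1  bus=[-]  L1: P0=I P1=I P2=M  mem[L1]=80
16. P1: store L4 := 33  bus=[BusRdX,Flush]  L4: P0=I P1=M P2=I  mem[L4]=51
17. P0: store L3 := 72  bus=[BusRdX]  L3: P0=M P1=I P2=I  mem[L3]=50
18. P0: store L0 := 47  bus=[BusUpgr]  L0: P0=M P1=I P2=I  mem[L0]=60
19. P1: load  L4  bus=[-]  L4: P0=I P1=M P2=I  mem[L4]=51
20. P0: store L1 := 6  bus=[BusRdX,Flush]  L1: P0=M P1=I P2=I  mem[L1]=18
21. P2: load  L4  bus=[BusRd,Flush]  L4: P0=I P1=S P2=S  mem[L4]=33
22. P1: load  L4  bus=[-]  L4: P0=I P1=S P2=S  mem[L4]=33
23. P1: load  L3  bus=[BusRd,Flush]  L3: P0=S P1=S P2=I  mem[L3]=72
24. P0: load  L0  bus=[-]  L0: P0=M P1=I P2=I  mem[L0]=60
25. P0: store L4 := 55  bus=[BusRdX]  L4: P0=M P1=I P2=I  mem[L4]=33

state = S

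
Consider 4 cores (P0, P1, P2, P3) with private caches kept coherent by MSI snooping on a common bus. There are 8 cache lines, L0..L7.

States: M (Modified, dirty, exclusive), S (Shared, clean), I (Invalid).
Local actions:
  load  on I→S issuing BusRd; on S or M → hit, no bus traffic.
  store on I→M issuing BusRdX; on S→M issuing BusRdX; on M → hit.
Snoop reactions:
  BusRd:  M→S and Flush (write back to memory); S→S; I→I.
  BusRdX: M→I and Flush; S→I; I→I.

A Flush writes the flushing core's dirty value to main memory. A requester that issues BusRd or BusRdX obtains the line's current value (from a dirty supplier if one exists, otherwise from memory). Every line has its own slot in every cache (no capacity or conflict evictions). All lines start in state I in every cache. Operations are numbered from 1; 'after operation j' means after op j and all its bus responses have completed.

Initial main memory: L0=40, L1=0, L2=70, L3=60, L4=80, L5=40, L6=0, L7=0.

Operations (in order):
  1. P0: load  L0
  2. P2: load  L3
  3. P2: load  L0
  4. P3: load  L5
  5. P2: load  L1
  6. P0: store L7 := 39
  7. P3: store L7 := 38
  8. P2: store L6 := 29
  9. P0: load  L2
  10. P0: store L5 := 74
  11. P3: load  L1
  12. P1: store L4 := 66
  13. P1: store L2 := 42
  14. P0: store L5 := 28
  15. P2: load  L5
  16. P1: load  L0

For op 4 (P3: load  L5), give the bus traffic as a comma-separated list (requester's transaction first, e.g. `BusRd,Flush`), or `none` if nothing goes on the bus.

[1] P0: load  L0 | P0:S(40), P1:I, P2:I, P3:I | bus: BusRd
[2] P2: load  L3 | P0:I, P1:I, P2:S(60), P3:I | bus: BusRd
[3] P2: load  L0 | P0:S(40), P1:I, P2:S(40), P3:I | bus: BusRd
[4] P3: load  L5 | P0:I, P1:I, P2:I, P3:S(40) | bus: BusRd
[5] P2: load  L1 | P0:I, P1:I, P2:S(0), P3:I | bus: BusRd
[6] P0: store L7 := 39 | P0:M(39), P1:I, P2:I, P3:I | bus: BusRdX
[7] P3: store L7 := 38 | P0:I, P1:I, P2:I, P3:M(38) | bus: BusRdX,Flush
[8] P2: store L6 := 29 | P0:I, P1:I, P2:M(29), P3:I | bus: BusRdX
[9] P0: load  L2 | P0:S(70), P1:I, P2:I, P3:I | bus: BusRd
[10] P0: store L5 := 74 | P0:M(74), P1:I, P2:I, P3:I | bus: BusRdX
[11] P3: load  L1 | P0:I, P1:I, P2:S(0), P3:S(0) | bus: BusRd
[12] P1: store L4 := 66 | P0:I, P1:M(66), P2:I, P3:I | bus: BusRdX
[13] P1: store L2 := 42 | P0:I, P1:M(42), P2:I, P3:I | bus: BusRdX
[14] P0: store L5 := 28 | P0:M(28), P1:I, P2:I, P3:I | bus: none
[15] P2: load  L5 | P0:S(28), P1:I, P2:S(28), P3:I | bus: BusRd,Flush
[16] P1: load  L0 | P0:S(40), P1:S(40), P2:S(40), P3:I | bus: BusRd

bus = BusRd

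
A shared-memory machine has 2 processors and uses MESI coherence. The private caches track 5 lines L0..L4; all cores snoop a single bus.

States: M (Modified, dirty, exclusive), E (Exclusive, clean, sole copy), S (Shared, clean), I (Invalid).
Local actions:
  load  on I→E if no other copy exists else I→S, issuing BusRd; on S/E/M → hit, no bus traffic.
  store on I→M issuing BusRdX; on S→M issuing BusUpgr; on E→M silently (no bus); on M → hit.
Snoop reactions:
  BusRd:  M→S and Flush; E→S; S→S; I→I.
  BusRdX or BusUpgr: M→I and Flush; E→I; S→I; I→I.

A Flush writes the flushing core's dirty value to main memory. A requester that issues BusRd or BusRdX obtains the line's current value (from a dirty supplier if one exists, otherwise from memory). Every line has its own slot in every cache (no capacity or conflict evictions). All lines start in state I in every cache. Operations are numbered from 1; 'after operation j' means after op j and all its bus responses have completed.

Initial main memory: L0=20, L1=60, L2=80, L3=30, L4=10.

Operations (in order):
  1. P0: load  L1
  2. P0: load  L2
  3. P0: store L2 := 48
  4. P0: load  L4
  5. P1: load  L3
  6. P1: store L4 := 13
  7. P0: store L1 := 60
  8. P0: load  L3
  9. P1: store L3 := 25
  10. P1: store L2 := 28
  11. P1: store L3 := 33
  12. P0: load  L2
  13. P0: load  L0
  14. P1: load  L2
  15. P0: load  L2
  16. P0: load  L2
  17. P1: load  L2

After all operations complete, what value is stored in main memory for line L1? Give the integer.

  op1 P0: load  L1 → E/I on L1; bus BusRd; mem=60
  op2 P0: load  L2 → E/I on L2; bus BusRd; mem=80
  op3 P0: store L2 := 48 → M/I on L2; bus (none); mem=80
  op4 P0: load  L4 → E/I on L4; bus BusRd; mem=10
  op5 P1: load  L3 → I/E on L3; bus BusRd; mem=30
  op6 P1: store L4 := 13 → I/M on L4; bus BusRdX; mem=10
  op7 P0: store L1 := 60 → M/I on L1; bus (none); mem=60
  op8 P0: load  L3 → S/S on L3; bus BusRd; mem=30
  op9 P1: store L3 := 25 → I/M on L3; bus BusUpgr; mem=30
  op10 P1: store L2 := 28 → I/M on L2; bus BusRdX Flush; mem=48
  op11 P1: store L3 := 33 → I/M on L3; bus (none); mem=30
  op12 P0: load  L2 → S/S on L2; bus BusRd Flush; mem=28
  op13 P0: load  L0 → E/I on L0; bus BusRd; mem=20
  op14 P1: load  L2 → S/S on L2; bus (none); mem=28
  op15 P0: load  L2 → S/S on L2; bus (none); mem=28
  op16 P0: load  L2 → S/S on L2; bus (none); mem=28
  op17 P1: load  L2 → S/S on L2; bus (none); mem=28

memory[L1] = 60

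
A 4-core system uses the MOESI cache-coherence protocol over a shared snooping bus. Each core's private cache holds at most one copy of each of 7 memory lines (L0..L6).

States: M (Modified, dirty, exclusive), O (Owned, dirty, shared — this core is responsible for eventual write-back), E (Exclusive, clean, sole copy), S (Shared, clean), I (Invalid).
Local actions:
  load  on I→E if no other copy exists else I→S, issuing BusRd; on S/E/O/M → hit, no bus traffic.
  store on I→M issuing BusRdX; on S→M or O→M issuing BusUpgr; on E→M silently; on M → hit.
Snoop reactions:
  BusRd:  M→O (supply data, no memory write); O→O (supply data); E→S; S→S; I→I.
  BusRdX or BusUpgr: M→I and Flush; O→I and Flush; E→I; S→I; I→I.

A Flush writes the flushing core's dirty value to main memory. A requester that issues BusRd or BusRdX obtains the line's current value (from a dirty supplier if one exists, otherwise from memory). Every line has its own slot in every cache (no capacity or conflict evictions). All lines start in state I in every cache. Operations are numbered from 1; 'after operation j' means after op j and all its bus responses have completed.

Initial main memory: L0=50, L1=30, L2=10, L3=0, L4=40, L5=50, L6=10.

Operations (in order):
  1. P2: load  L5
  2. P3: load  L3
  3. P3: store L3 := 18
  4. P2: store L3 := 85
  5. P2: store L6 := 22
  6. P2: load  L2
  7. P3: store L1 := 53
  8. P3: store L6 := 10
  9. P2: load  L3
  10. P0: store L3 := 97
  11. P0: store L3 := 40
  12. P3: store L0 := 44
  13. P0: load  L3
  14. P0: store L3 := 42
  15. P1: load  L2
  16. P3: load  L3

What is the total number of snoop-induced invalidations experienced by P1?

step 1: P2: load  L5  ⟶  IIEI  (L5)  txn=BusRd  M[L5]=50
step 2: P3: load  L3  ⟶  IIIE  (L3)  txn=BusRd  M[L3]=0
step 3: P3: store L3 := 18  ⟶  IIIM  (L3)  txn=∅  M[L3]=0
step 4: P2: store L3 := 85  ⟶  IIMI  (L3)  txn=BusRdX+Flush  M[L3]=18
step 5: P2: store L6 := 22  ⟶  IIMI  (L6)  txn=BusRdX  M[L6]=10
step 6: P2: load  L2  ⟶  IIEI  (L2)  txn=BusRd  M[L2]=10
step 7: P3: store L1 := 53  ⟶  IIIM  (L1)  txn=BusRdX  M[L1]=30
step 8: P3: store L6 := 10  ⟶  IIIM  (L6)  txn=BusRdX+Flush  M[L6]=22
step 9: P2: load  L3  ⟶  IIMI  (L3)  txn=∅  M[L3]=18
step 10: P0: store L3 := 97  ⟶  MIII  (L3)  txn=BusRdX+Flush  M[L3]=85
step 11: P0: store L3 := 40  ⟶  MIII  (L3)  txn=∅  M[L3]=85
step 12: P3: store L0 := 44  ⟶  IIIM  (L0)  txn=BusRdX  M[L0]=50
step 13: P0: load  L3  ⟶  MIII  (L3)  txn=∅  M[L3]=85
step 14: P0: store L3 := 42  ⟶  MIII  (L3)  txn=∅  M[L3]=85
step 15: P1: load  L2  ⟶  ISSI  (L2)  txn=BusRd  M[L2]=10
step 16: P3: load  L3  ⟶  OIIS  (L3)  txn=BusRd  M[L3]=85

invalidations = 0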